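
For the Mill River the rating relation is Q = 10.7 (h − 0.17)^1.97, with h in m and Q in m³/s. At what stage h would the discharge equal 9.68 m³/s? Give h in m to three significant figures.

h − h₀ = (Q/C)^(1/b) = (9.68/10.7)^(1/1.97) = 0.9504 m
h = 0.17 + 0.9504 = 1.120 m

1.12 m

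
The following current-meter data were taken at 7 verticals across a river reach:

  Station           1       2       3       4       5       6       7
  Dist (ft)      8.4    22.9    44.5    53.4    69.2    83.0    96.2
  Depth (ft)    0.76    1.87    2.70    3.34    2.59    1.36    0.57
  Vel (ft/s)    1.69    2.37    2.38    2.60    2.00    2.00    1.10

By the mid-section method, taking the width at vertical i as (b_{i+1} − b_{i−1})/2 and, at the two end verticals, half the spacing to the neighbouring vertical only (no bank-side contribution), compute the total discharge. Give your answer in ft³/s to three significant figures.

w_1 = (22.9 − 8.4)/2 = 7.25 ft; q_1 = 1.69 × 0.76 × 7.25 = 9.312 ft³/s
w_2 = (44.5 − 8.4)/2 = 18.05 ft; q_2 = 2.37 × 1.87 × 18.05 = 80.00 ft³/s
w_3 = (53.4 − 22.9)/2 = 15.25 ft; q_3 = 2.38 × 2.70 × 15.25 = 98.00 ft³/s
w_4 = (69.2 − 44.5)/2 = 12.35 ft; q_4 = 2.60 × 3.34 × 12.35 = 107.2 ft³/s
w_5 = (83.0 − 53.4)/2 = 14.8 ft; q_5 = 2.00 × 2.59 × 14.8 = 76.66 ft³/s
w_6 = (96.2 − 69.2)/2 = 13.5 ft; q_6 = 2.00 × 1.36 × 13.5 = 36.72 ft³/s
w_7 = (96.2 − 83.0)/2 = 6.6 ft; q_7 = 1.10 × 0.57 × 6.6 = 4.138 ft³/s
Q = Σ qᵢ = 412.1 ft³/s

412 ft³/s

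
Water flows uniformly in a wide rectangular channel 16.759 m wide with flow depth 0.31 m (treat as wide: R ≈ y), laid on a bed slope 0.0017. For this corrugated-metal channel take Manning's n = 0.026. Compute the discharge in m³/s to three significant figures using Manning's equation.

A = b·y = 16.759 × 0.31 = 5.195 m²
Wide channel: R ≈ y = 0.31 m
Q = (1/n)·A·R^(2/3)·S^(1/2) = (1/0.026) × 5.195 × 0.3100^(2/3) × 0.0017^(1/2) = 3.774 m³/s

3.77 m³/s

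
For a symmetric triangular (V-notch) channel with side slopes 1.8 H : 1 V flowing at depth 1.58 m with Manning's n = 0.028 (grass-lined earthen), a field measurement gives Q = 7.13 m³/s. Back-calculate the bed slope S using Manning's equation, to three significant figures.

A = z·y² = 1.8×1.58² = 4.494 m²
P = 2y√(1+z²) = 2×1.58×√(1+1.8²) = 6.507 m
R = A/P = 4.494/6.507 = 0.6906 m
S = (Q·n / (1·A·R^(2/3)))² = (7.13×0.028 / (1×4.494×0.7813))² = 0.003234

0.00323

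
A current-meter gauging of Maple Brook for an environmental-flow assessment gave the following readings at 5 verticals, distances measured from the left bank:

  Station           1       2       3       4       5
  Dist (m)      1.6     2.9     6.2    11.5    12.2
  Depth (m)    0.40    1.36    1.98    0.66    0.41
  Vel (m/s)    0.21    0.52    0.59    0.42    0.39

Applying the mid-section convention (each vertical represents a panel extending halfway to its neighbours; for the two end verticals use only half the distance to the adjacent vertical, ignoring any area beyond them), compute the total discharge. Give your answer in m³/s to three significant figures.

7.59 m³/s

w_1 = (2.9 − 1.6)/2 = 0.65 m; q_1 = 0.21 × 0.40 × 0.65 = 0.05460 m³/s
w_2 = (6.2 − 1.6)/2 = 2.3 m; q_2 = 0.52 × 1.36 × 2.3 = 1.627 m³/s
w_3 = (11.5 − 2.9)/2 = 4.3 m; q_3 = 0.59 × 1.98 × 4.3 = 5.023 m³/s
w_4 = (12.2 − 6.2)/2 = 3 m; q_4 = 0.42 × 0.66 × 3 = 0.8316 m³/s
w_5 = (12.2 − 11.5)/2 = 0.35 m; q_5 = 0.39 × 0.41 × 0.35 = 0.05597 m³/s
Q = Σ qᵢ = 7.592 m³/s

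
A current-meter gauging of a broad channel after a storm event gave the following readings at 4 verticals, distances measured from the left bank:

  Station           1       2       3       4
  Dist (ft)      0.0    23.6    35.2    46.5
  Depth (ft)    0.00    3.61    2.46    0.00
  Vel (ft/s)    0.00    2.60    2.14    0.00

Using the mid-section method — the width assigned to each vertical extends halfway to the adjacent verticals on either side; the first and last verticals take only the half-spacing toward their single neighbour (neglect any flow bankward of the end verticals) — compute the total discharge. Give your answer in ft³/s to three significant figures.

225 ft³/s

w_2 = (35.2 − 0.0)/2 = 17.6 ft; q_2 = 2.60 × 3.61 × 17.6 = 165.2 ft³/s
w_3 = (46.5 − 23.6)/2 = 11.45 ft; q_3 = 2.14 × 2.46 × 11.45 = 60.28 ft³/s
Stations 1, 4 contribute zero (depth or velocity is 0).
Q = Σ qᵢ = 225.5 ft³/s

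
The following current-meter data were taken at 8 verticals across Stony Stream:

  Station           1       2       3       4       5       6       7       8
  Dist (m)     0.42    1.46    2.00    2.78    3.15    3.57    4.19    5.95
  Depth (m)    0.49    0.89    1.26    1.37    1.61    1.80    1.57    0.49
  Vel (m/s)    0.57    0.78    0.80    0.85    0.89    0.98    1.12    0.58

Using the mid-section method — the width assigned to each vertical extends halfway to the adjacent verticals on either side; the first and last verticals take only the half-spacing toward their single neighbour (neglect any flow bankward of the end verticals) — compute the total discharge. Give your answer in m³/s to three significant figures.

w_1 = (1.46 − 0.42)/2 = 0.52 m; q_1 = 0.57 × 0.49 × 0.52 = 0.1452 m³/s
w_2 = (2.00 − 0.42)/2 = 0.79 m; q_2 = 0.78 × 0.89 × 0.79 = 0.5484 m³/s
w_3 = (2.78 − 1.46)/2 = 0.66 m; q_3 = 0.80 × 1.26 × 0.66 = 0.6653 m³/s
w_4 = (3.15 − 2.00)/2 = 0.575 m; q_4 = 0.85 × 1.37 × 0.575 = 0.6696 m³/s
w_5 = (3.57 − 2.78)/2 = 0.395 m; q_5 = 0.89 × 1.61 × 0.395 = 0.5660 m³/s
w_6 = (4.19 − 3.15)/2 = 0.52 m; q_6 = 0.98 × 1.80 × 0.52 = 0.9173 m³/s
w_7 = (5.95 − 3.57)/2 = 1.19 m; q_7 = 1.12 × 1.57 × 1.19 = 2.092 m³/s
w_8 = (5.95 − 4.19)/2 = 0.88 m; q_8 = 0.58 × 0.49 × 0.88 = 0.2501 m³/s
Q = Σ qᵢ = 5.854 m³/s

5.85 m³/s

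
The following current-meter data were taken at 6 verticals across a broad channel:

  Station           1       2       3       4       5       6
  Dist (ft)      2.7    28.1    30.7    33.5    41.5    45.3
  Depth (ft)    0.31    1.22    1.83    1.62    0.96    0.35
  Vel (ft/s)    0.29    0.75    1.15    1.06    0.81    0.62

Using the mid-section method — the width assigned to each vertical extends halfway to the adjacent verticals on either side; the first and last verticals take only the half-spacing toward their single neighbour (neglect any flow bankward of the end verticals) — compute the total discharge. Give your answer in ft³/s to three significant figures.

33.9 ft³/s

w_1 = (28.1 − 2.7)/2 = 12.7 ft; q_1 = 0.29 × 0.31 × 12.7 = 1.142 ft³/s
w_2 = (30.7 − 2.7)/2 = 14 ft; q_2 = 0.75 × 1.22 × 14 = 12.81 ft³/s
w_3 = (33.5 − 28.1)/2 = 2.7 ft; q_3 = 1.15 × 1.83 × 2.7 = 5.682 ft³/s
w_4 = (41.5 − 30.7)/2 = 5.4 ft; q_4 = 1.06 × 1.62 × 5.4 = 9.273 ft³/s
w_5 = (45.3 − 33.5)/2 = 5.9 ft; q_5 = 0.81 × 0.96 × 5.9 = 4.588 ft³/s
w_6 = (45.3 − 41.5)/2 = 1.9 ft; q_6 = 0.62 × 0.35 × 1.9 = 0.4123 ft³/s
Q = Σ qᵢ = 33.91 ft³/s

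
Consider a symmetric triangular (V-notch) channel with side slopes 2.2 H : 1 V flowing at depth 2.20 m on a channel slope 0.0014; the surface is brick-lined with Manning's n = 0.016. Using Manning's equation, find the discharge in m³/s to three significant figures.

A = z·y² = 2.2×2.20² = 10.65 m²
P = 2y√(1+z²) = 2×2.20×√(1+2.2²) = 10.63 m
R = A/P = 10.65/10.63 = 1.001 m
Q = (1/n)·A·R^(2/3)·S^(1/2) = (1/0.016) × 10.65 × 1.001^(2/3) × 0.0014^(1/2) = 24.92 m³/s

24.9 m³/s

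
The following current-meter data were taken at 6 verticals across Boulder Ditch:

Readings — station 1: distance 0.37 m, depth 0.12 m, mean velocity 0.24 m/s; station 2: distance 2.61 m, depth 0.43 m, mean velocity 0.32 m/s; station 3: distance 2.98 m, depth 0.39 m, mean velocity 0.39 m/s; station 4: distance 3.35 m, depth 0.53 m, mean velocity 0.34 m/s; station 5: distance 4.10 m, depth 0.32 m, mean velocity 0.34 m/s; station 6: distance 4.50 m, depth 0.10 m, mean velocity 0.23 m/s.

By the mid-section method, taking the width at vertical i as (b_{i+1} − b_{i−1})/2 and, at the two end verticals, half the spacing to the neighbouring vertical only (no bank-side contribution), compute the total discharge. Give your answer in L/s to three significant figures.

w_1 = (2.61 − 0.37)/2 = 1.12 m; q_1 = 0.24 × 0.12 × 1.12 = 0.03226 m³/s
w_2 = (2.98 − 0.37)/2 = 1.305 m; q_2 = 0.32 × 0.43 × 1.305 = 0.1796 m³/s
w_3 = (3.35 − 2.61)/2 = 0.37 m; q_3 = 0.39 × 0.39 × 0.37 = 0.05628 m³/s
w_4 = (4.10 − 2.98)/2 = 0.56 m; q_4 = 0.34 × 0.53 × 0.56 = 0.1009 m³/s
w_5 = (4.50 − 3.35)/2 = 0.575 m; q_5 = 0.34 × 0.32 × 0.575 = 0.06256 m³/s
w_6 = (4.50 − 4.10)/2 = 0.2 m; q_6 = 0.23 × 0.10 × 0.2 = 0.004600 m³/s
Q = Σ qᵢ = 0.4362 m³/s
= 0.4362 × 1000 = 436.2 L/s

436 L/s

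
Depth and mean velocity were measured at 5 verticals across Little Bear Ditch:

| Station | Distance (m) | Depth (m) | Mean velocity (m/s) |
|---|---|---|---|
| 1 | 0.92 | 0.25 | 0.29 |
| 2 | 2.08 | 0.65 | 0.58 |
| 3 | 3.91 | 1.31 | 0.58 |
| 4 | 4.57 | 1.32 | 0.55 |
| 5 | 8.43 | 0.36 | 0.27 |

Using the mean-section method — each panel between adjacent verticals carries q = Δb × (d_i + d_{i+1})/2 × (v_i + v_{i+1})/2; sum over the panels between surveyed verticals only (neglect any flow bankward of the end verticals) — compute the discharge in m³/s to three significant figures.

3.09 m³/s

Panel 1-2: Δb = 1.16 m, d̄ = (0.25+0.65)/2 = 0.45, v̄ = (0.29+0.58)/2 = 0.435 → q = 1.16×0.45×0.435 = 0.2271 m³/s
Panel 2-3: Δb = 1.83 m, d̄ = (0.65+1.31)/2 = 0.98, v̄ = (0.58+0.58)/2 = 0.58 → q = 1.83×0.98×0.58 = 1.040 m³/s
Panel 3-4: Δb = 0.66 m, d̄ = (1.31+1.32)/2 = 1.315, v̄ = (0.58+0.55)/2 = 0.565 → q = 0.66×1.315×0.565 = 0.4904 m³/s
Panel 4-5: Δb = 3.86 m, d̄ = (1.32+0.36)/2 = 0.84, v̄ = (0.55+0.27)/2 = 0.41 → q = 3.86×0.84×0.41 = 1.329 m³/s
Q = Σ q = 3.087 m³/s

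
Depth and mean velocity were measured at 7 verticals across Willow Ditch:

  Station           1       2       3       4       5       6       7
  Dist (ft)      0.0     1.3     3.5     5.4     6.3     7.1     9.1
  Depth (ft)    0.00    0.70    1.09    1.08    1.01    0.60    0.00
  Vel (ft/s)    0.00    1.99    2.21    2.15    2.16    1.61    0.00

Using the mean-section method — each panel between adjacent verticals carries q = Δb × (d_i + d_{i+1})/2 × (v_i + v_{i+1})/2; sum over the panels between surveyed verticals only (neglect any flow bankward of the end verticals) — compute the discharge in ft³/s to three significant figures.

12.8 ft³/s

Panel 1-2: Δb = 1.3 ft, d̄ = (0.00+0.70)/2 = 0.35, v̄ = (0.00+1.99)/2 = 0.995 → q = 1.3×0.35×0.995 = 0.4527 ft³/s
Panel 2-3: Δb = 2.2 ft, d̄ = (0.70+1.09)/2 = 0.895, v̄ = (1.99+2.21)/2 = 2.1 → q = 2.2×0.895×2.1 = 4.135 ft³/s
Panel 3-4: Δb = 1.9 ft, d̄ = (1.09+1.08)/2 = 1.085, v̄ = (2.21+2.15)/2 = 2.18 → q = 1.9×1.085×2.18 = 4.494 ft³/s
Panel 4-5: Δb = 0.9 ft, d̄ = (1.08+1.01)/2 = 1.045, v̄ = (2.15+2.16)/2 = 2.155 → q = 0.9×1.045×2.155 = 2.027 ft³/s
Panel 5-6: Δb = 0.8 ft, d̄ = (1.01+0.60)/2 = 0.805, v̄ = (2.16+1.61)/2 = 1.885 → q = 0.8×0.805×1.885 = 1.214 ft³/s
Panel 6-7: Δb = 2 ft, d̄ = (0.60+0.00)/2 = 0.3, v̄ = (1.61+0.00)/2 = 0.805 → q = 2×0.3×0.805 = 0.4830 ft³/s
Q = Σ q = 12.81 ft³/s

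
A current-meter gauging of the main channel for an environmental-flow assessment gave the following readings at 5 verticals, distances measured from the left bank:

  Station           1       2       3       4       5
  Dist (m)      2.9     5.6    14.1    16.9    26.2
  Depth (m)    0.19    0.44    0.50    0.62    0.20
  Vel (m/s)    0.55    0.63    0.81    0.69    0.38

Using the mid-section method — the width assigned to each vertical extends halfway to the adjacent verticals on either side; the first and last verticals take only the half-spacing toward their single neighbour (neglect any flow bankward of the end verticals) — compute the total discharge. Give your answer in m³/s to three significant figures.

6.92 m³/s

w_1 = (5.6 − 2.9)/2 = 1.35 m; q_1 = 0.55 × 0.19 × 1.35 = 0.1411 m³/s
w_2 = (14.1 − 2.9)/2 = 5.6 m; q_2 = 0.63 × 0.44 × 5.6 = 1.552 m³/s
w_3 = (16.9 − 5.6)/2 = 5.65 m; q_3 = 0.81 × 0.50 × 5.65 = 2.288 m³/s
w_4 = (26.2 − 14.1)/2 = 6.05 m; q_4 = 0.69 × 0.62 × 6.05 = 2.588 m³/s
w_5 = (26.2 − 16.9)/2 = 4.65 m; q_5 = 0.38 × 0.20 × 4.65 = 0.3534 m³/s
Q = Σ qᵢ = 6.923 m³/s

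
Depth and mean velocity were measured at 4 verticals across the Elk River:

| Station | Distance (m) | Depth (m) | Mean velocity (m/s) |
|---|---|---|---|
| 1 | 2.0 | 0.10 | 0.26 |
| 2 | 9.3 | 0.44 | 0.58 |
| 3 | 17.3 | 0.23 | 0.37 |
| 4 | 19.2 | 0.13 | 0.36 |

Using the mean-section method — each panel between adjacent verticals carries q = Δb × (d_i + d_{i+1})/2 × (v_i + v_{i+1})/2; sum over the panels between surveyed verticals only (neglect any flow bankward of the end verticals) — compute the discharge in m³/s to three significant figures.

Panel 1-2: Δb = 7.3 m, d̄ = (0.10+0.44)/2 = 0.27, v̄ = (0.26+0.58)/2 = 0.42 → q = 7.3×0.27×0.42 = 0.8278 m³/s
Panel 2-3: Δb = 8 m, d̄ = (0.44+0.23)/2 = 0.335, v̄ = (0.58+0.37)/2 = 0.475 → q = 8×0.335×0.475 = 1.273 m³/s
Panel 3-4: Δb = 1.9 m, d̄ = (0.23+0.13)/2 = 0.18, v̄ = (0.37+0.36)/2 = 0.365 → q = 1.9×0.18×0.365 = 0.1248 m³/s
Q = Σ q = 2.226 m³/s

2.23 m³/s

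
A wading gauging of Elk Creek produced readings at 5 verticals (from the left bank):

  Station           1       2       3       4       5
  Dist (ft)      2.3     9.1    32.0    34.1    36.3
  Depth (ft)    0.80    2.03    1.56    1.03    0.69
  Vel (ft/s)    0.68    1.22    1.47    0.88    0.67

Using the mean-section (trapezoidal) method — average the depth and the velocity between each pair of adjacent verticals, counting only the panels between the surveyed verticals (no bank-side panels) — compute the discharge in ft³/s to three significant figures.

Panel 1-2: Δb = 6.8 ft, d̄ = (0.80+2.03)/2 = 1.415, v̄ = (0.68+1.22)/2 = 0.95 → q = 6.8×1.415×0.95 = 9.141 ft³/s
Panel 2-3: Δb = 22.9 ft, d̄ = (2.03+1.56)/2 = 1.795, v̄ = (1.22+1.47)/2 = 1.345 → q = 22.9×1.795×1.345 = 55.29 ft³/s
Panel 3-4: Δb = 2.1 ft, d̄ = (1.56+1.03)/2 = 1.295, v̄ = (1.47+0.88)/2 = 1.175 → q = 2.1×1.295×1.175 = 3.195 ft³/s
Panel 4-5: Δb = 2.2 ft, d̄ = (1.03+0.69)/2 = 0.86, v̄ = (0.88+0.67)/2 = 0.775 → q = 2.2×0.86×0.775 = 1.466 ft³/s
Q = Σ q = 69.09 ft³/s

69.1 ft³/s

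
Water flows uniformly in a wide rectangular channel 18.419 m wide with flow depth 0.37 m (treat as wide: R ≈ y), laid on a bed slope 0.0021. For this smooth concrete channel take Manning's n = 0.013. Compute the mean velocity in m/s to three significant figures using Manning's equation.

A = b·y = 18.419 × 0.37 = 6.815 m²
Wide channel: R ≈ y = 0.37 m
Q = (1/n)·A·R^(2/3)·S^(1/2) = (1/0.013) × 6.815 × 0.3700^(2/3) × 0.0021^(1/2) = 12.38 m³/s
V = Q/A = 12.38/6.815 = 1.817 m/s

1.82 m/s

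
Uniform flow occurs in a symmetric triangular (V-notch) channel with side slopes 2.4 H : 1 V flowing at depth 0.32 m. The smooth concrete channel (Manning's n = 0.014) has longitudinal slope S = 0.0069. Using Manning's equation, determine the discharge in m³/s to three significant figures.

A = z·y² = 2.4×0.32² = 0.2458 m²
P = 2y√(1+z²) = 2×0.32×√(1+2.4²) = 1.664 m
R = A/P = 0.2458/1.664 = 0.1477 m
Q = (1/n)·A·R^(2/3)·S^(1/2) = (1/0.014) × 0.2458 × 0.1477^(2/3) × 0.0069^(1/2) = 0.4074 m³/s

0.407 m³/s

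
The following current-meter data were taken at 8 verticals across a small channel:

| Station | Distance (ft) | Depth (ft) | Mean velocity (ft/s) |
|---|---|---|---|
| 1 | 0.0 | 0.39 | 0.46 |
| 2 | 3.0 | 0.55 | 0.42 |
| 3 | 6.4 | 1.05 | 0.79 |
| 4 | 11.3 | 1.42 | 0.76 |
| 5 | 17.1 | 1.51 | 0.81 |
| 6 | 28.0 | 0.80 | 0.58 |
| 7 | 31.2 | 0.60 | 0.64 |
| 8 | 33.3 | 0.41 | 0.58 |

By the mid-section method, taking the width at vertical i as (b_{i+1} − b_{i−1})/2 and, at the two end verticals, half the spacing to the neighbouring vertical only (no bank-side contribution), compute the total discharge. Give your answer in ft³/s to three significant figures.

w_1 = (3.0 − 0.0)/2 = 1.5 ft; q_1 = 0.46 × 0.39 × 1.5 = 0.2691 ft³/s
w_2 = (6.4 − 0.0)/2 = 3.2 ft; q_2 = 0.42 × 0.55 × 3.2 = 0.7392 ft³/s
w_3 = (11.3 − 3.0)/2 = 4.15 ft; q_3 = 0.79 × 1.05 × 4.15 = 3.442 ft³/s
w_4 = (17.1 − 6.4)/2 = 5.35 ft; q_4 = 0.76 × 1.42 × 5.35 = 5.774 ft³/s
w_5 = (28.0 − 11.3)/2 = 8.35 ft; q_5 = 0.81 × 1.51 × 8.35 = 10.21 ft³/s
w_6 = (31.2 − 17.1)/2 = 7.05 ft; q_6 = 0.58 × 0.80 × 7.05 = 3.271 ft³/s
w_7 = (33.3 − 28.0)/2 = 2.65 ft; q_7 = 0.64 × 0.60 × 2.65 = 1.018 ft³/s
w_8 = (33.3 − 31.2)/2 = 1.05 ft; q_8 = 0.58 × 0.41 × 1.05 = 0.2497 ft³/s
Q = Σ qᵢ = 24.98 ft³/s

25.0 ft³/s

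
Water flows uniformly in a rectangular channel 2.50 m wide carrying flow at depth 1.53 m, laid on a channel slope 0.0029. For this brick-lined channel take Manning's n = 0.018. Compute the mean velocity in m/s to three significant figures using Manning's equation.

2.33 m/s

A = b·y = 2.50 × 1.53 = 3.825 m²
P = b + 2y = 2.50 + 2×1.53 = 5.560 m
R = A/P = 3.825/5.560 = 0.6879 m
Q = (1/n)·A·R^(2/3)·S^(1/2) = (1/0.018) × 3.825 × 0.6879^(2/3) × 0.0029^(1/2) = 8.918 m³/s
V = Q/A = 8.918/3.825 = 2.331 m/s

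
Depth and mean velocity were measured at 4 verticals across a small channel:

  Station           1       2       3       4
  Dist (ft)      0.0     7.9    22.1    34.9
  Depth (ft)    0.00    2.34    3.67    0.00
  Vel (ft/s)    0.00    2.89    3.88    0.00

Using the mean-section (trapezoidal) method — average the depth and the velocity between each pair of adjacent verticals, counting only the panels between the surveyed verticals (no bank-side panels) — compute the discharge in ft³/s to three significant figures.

Panel 1-2: Δb = 7.9 ft, d̄ = (0.00+2.34)/2 = 1.17, v̄ = (0.00+2.89)/2 = 1.445 → q = 7.9×1.17×1.445 = 13.36 ft³/s
Panel 2-3: Δb = 14.2 ft, d̄ = (2.34+3.67)/2 = 3.005, v̄ = (2.89+3.88)/2 = 3.385 → q = 14.2×3.005×3.385 = 144.4 ft³/s
Panel 3-4: Δb = 12.8 ft, d̄ = (3.67+0.00)/2 = 1.835, v̄ = (3.88+0.00)/2 = 1.94 → q = 12.8×1.835×1.94 = 45.57 ft³/s
Q = Σ q = 203.4 ft³/s

203 ft³/s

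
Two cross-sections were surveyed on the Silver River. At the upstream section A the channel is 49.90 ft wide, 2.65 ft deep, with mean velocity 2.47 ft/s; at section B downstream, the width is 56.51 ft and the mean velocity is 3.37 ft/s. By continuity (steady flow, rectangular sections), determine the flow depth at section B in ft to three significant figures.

1.72 ft

Q = A₁V₁ = (49.90×2.65) × 2.47 = 326.6 ft³/s
d₂ = Q/(b₂ V₂) = 326.6/(56.51×3.37) = 1.715 ft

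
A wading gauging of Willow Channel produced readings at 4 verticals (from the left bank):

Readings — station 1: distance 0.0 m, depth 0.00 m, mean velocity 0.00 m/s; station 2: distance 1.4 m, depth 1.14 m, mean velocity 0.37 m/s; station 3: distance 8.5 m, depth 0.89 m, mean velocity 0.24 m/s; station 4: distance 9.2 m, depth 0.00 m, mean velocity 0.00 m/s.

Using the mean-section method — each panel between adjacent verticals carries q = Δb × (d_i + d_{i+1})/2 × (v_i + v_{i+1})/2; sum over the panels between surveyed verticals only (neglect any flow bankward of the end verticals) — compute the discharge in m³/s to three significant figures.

2.38 m³/s

Panel 1-2: Δb = 1.4 m, d̄ = (0.00+1.14)/2 = 0.57, v̄ = (0.00+0.37)/2 = 0.185 → q = 1.4×0.57×0.185 = 0.1476 m³/s
Panel 2-3: Δb = 7.1 m, d̄ = (1.14+0.89)/2 = 1.015, v̄ = (0.37+0.24)/2 = 0.305 → q = 7.1×1.015×0.305 = 2.198 m³/s
Panel 3-4: Δb = 0.7 m, d̄ = (0.89+0.00)/2 = 0.445, v̄ = (0.24+0.00)/2 = 0.12 → q = 0.7×0.445×0.12 = 0.03738 m³/s
Q = Σ q = 2.383 m³/s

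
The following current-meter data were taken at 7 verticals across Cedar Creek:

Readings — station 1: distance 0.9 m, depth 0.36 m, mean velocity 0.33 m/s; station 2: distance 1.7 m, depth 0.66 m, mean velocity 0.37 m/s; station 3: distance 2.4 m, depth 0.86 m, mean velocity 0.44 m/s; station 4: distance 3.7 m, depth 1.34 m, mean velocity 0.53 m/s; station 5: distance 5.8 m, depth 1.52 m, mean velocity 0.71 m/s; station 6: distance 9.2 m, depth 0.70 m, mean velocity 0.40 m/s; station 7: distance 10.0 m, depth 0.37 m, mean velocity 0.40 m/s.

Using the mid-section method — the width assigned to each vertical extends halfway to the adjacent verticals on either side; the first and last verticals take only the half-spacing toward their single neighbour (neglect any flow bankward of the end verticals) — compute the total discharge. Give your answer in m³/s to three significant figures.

5.43 m³/s

w_1 = (1.7 − 0.9)/2 = 0.4 m; q_1 = 0.33 × 0.36 × 0.4 = 0.04752 m³/s
w_2 = (2.4 − 0.9)/2 = 0.75 m; q_2 = 0.37 × 0.66 × 0.75 = 0.1832 m³/s
w_3 = (3.7 − 1.7)/2 = 1 m; q_3 = 0.44 × 0.86 × 1 = 0.3784 m³/s
w_4 = (5.8 − 2.4)/2 = 1.7 m; q_4 = 0.53 × 1.34 × 1.7 = 1.207 m³/s
w_5 = (9.2 − 3.7)/2 = 2.75 m; q_5 = 0.71 × 1.52 × 2.75 = 2.968 m³/s
w_6 = (10.0 − 5.8)/2 = 2.1 m; q_6 = 0.40 × 0.70 × 2.1 = 0.5880 m³/s
w_7 = (10.0 − 9.2)/2 = 0.4 m; q_7 = 0.40 × 0.37 × 0.4 = 0.05920 m³/s
Q = Σ qᵢ = 5.431 m³/s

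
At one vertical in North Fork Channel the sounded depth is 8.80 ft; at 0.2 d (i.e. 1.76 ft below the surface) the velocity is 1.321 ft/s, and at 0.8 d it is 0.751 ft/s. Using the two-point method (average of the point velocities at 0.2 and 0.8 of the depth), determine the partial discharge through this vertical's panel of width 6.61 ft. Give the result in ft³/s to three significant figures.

v̄ = (1.321 + 0.751) / 2 = 1.036 ft/s
q = v̄ × d × w = 1.036 × 8.80 × 6.61 = 60.26 ft³/s

60.3 ft³/s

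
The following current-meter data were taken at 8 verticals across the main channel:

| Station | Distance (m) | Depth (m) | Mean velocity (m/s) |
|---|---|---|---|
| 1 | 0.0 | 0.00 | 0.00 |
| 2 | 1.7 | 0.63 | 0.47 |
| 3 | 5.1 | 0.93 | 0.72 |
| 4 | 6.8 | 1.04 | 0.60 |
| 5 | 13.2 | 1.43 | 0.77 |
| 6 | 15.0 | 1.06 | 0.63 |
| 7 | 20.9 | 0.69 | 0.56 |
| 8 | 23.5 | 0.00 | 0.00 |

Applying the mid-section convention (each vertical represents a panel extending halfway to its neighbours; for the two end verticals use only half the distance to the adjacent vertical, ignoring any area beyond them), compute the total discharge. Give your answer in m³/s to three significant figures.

13.7 m³/s

w_2 = (5.1 − 0.0)/2 = 2.55 m; q_2 = 0.47 × 0.63 × 2.55 = 0.7551 m³/s
w_3 = (6.8 − 1.7)/2 = 2.55 m; q_3 = 0.72 × 0.93 × 2.55 = 1.707 m³/s
w_4 = (13.2 − 5.1)/2 = 4.05 m; q_4 = 0.60 × 1.04 × 4.05 = 2.527 m³/s
w_5 = (15.0 − 6.8)/2 = 4.1 m; q_5 = 0.77 × 1.43 × 4.1 = 4.515 m³/s
w_6 = (20.9 − 13.2)/2 = 3.85 m; q_6 = 0.63 × 1.06 × 3.85 = 2.571 m³/s
w_7 = (23.5 − 15.0)/2 = 4.25 m; q_7 = 0.56 × 0.69 × 4.25 = 1.642 m³/s
Stations 1, 8 contribute zero (depth or velocity is 0).
Q = Σ qᵢ = 13.72 m³/s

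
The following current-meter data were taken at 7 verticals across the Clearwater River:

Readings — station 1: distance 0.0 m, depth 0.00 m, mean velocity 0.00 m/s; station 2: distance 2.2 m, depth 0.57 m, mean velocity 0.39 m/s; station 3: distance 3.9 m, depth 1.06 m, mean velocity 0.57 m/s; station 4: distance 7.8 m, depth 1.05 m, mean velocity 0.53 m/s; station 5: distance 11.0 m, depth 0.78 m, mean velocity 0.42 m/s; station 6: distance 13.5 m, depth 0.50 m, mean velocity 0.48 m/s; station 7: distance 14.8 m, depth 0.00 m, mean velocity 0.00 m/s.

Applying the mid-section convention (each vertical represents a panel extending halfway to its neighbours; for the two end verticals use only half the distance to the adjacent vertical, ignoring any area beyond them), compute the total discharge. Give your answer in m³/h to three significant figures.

19800 m³/h

w_2 = (3.9 − 0.0)/2 = 1.95 m; q_2 = 0.39 × 0.57 × 1.95 = 0.4335 m³/s
w_3 = (7.8 − 2.2)/2 = 2.8 m; q_3 = 0.57 × 1.06 × 2.8 = 1.692 m³/s
w_4 = (11.0 − 3.9)/2 = 3.55 m; q_4 = 0.53 × 1.05 × 3.55 = 1.976 m³/s
w_5 = (13.5 − 7.8)/2 = 2.85 m; q_5 = 0.42 × 0.78 × 2.85 = 0.9337 m³/s
w_6 = (14.8 − 11.0)/2 = 1.9 m; q_6 = 0.48 × 0.50 × 1.9 = 0.4560 m³/s
Stations 1, 7 contribute zero (depth or velocity is 0).
Q = Σ qᵢ = 5.490 m³/s
= 5.490 × 3600 = 19770 m³/h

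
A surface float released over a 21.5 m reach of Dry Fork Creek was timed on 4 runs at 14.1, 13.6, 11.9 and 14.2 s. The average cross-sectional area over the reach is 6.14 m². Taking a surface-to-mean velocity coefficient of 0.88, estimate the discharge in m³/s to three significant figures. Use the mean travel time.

8.64 m³/s

t̄ = (14.1 + 13.6 + 11.9 + 14.2) / 4 = 13.45 s
v_surface = L / t̄ = 21.5 / 13.45 = 1.599 m/s
v_mean = 0.88 × 1.599 = 1.407 m/s
Q = A × v_mean = 6.14 × 1.407 = 8.637 m³/s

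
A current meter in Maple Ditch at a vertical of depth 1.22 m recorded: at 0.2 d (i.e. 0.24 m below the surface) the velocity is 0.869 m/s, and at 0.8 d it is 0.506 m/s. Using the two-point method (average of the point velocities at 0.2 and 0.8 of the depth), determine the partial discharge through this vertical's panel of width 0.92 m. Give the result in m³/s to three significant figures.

v̄ = (0.869 + 0.506) / 2 = 0.6875 m/s
q = v̄ × d × w = 0.6875 × 1.22 × 0.92 = 0.7717 m³/s

0.772 m³/s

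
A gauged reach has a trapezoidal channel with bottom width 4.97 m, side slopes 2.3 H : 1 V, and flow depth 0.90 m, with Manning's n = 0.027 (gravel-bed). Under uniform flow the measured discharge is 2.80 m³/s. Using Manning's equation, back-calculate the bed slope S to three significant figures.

0.000244

A = (b + z·y)·y = (4.97 + 2.3×0.90)×0.90 = 6.336 m²
P = b + 2y√(1+z²) = 4.97 + 2×0.90×√(1+2.3²) = 9.484 m
R = A/P = 6.336/9.484 = 0.6680 m
S = (Q·n / (1·A·R^(2/3)))² = (2.80×0.027 / (1×6.336×0.7642))² = 0.0002438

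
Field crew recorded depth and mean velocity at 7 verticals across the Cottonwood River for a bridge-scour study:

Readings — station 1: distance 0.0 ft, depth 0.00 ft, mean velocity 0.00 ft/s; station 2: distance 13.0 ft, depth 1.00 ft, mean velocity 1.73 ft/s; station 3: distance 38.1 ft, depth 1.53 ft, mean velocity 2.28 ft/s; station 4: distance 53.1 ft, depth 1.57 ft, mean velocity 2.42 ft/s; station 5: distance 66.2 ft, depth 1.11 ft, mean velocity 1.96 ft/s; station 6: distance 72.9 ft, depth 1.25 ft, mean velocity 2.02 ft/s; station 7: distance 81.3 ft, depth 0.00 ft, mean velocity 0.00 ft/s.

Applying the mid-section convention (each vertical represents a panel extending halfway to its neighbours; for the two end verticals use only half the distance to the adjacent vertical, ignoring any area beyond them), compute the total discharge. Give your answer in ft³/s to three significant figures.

w_2 = (38.1 − 0.0)/2 = 19.05 ft; q_2 = 1.73 × 1.00 × 19.05 = 32.96 ft³/s
w_3 = (53.1 − 13.0)/2 = 20.05 ft; q_3 = 2.28 × 1.53 × 20.05 = 69.94 ft³/s
w_4 = (66.2 − 38.1)/2 = 14.05 ft; q_4 = 2.42 × 1.57 × 14.05 = 53.38 ft³/s
w_5 = (72.9 − 53.1)/2 = 9.9 ft; q_5 = 1.96 × 1.11 × 9.9 = 21.54 ft³/s
w_6 = (81.3 − 66.2)/2 = 7.55 ft; q_6 = 2.02 × 1.25 × 7.55 = 19.06 ft³/s
Stations 1, 7 contribute zero (depth or velocity is 0).
Q = Σ qᵢ = 196.9 ft³/s

197 ft³/s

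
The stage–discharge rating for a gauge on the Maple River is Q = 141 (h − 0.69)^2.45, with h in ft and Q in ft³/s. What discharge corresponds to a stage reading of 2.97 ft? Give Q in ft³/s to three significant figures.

Q = 141 × (2.97 − 0.69)^2.45 = 141 × 2.28^2.45 = 1062 ft³/s

1060 ft³/s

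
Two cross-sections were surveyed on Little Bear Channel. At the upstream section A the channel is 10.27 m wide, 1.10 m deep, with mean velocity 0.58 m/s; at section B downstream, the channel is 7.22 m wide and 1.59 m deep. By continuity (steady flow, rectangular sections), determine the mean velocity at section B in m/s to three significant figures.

Q = A₁V₁ = (10.27×1.10) × 0.58 = 6.552 m³/s
A₂ = 7.22 × 1.59 = 11.48 m²
V₂ = Q/A₂ = 6.552/11.48 = 0.5708 m/s

0.571 m/s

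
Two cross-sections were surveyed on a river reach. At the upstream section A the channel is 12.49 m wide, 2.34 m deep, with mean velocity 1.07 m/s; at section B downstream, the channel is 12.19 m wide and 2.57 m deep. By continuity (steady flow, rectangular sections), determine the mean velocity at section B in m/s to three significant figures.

0.998 m/s

Q = A₁V₁ = (12.49×2.34) × 1.07 = 31.27 m³/s
A₂ = 12.19 × 2.57 = 31.33 m²
V₂ = Q/A₂ = 31.27/31.33 = 0.9982 m/s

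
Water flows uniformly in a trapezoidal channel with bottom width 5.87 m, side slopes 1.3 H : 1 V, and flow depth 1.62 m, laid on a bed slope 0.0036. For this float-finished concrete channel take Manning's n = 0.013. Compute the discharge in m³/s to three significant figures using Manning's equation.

65.7 m³/s

A = (b + z·y)·y = (5.87 + 1.3×1.62)×1.62 = 12.92 m²
P = b + 2y√(1+z²) = 5.87 + 2×1.62×√(1+1.3²) = 11.18 m
R = A/P = 12.92/11.18 = 1.155 m
Q = (1/n)·A·R^(2/3)·S^(1/2) = (1/0.013) × 12.92 × 1.155^(2/3) × 0.0036^(1/2) = 65.66 m³/s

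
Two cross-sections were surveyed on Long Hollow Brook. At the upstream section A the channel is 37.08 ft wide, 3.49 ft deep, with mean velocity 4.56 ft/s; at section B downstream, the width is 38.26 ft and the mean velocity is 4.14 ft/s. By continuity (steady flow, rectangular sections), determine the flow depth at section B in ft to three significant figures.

3.73 ft

Q = A₁V₁ = (37.08×3.49) × 4.56 = 590.1 ft³/s
d₂ = Q/(b₂ V₂) = 590.1/(38.26×4.14) = 3.726 ft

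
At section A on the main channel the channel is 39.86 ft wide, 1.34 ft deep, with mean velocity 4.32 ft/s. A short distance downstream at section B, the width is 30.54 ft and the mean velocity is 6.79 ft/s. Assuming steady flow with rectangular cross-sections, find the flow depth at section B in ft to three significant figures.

1.11 ft

Q = A₁V₁ = (39.86×1.34) × 4.32 = 230.7 ft³/s
d₂ = Q/(b₂ V₂) = 230.7/(30.54×6.79) = 1.113 ft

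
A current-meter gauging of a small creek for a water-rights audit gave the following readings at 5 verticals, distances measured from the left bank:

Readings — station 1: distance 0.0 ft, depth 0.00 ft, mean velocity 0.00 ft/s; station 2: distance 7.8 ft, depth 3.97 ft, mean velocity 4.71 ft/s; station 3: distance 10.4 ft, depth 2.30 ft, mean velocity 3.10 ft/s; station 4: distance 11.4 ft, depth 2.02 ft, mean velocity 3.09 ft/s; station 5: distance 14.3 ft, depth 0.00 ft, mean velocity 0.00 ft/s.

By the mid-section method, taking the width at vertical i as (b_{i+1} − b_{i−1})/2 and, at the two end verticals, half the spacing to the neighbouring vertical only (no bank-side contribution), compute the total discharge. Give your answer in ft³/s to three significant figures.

w_2 = (10.4 − 0.0)/2 = 5.2 ft; q_2 = 4.71 × 3.97 × 5.2 = 97.23 ft³/s
w_3 = (11.4 − 7.8)/2 = 1.8 ft; q_3 = 3.10 × 2.30 × 1.8 = 12.83 ft³/s
w_4 = (14.3 − 10.4)/2 = 1.95 ft; q_4 = 3.09 × 2.02 × 1.95 = 12.17 ft³/s
Stations 1, 5 contribute zero (depth or velocity is 0).
Q = Σ qᵢ = 122.2 ft³/s

122 ft³/s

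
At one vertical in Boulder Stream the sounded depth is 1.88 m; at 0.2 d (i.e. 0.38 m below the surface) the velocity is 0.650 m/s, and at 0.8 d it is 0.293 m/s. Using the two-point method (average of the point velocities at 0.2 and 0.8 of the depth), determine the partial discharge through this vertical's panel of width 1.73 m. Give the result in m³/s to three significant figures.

1.53 m³/s

v̄ = (0.650 + 0.293) / 2 = 0.4715 m/s
q = v̄ × d × w = 0.4715 × 1.88 × 1.73 = 1.534 m³/s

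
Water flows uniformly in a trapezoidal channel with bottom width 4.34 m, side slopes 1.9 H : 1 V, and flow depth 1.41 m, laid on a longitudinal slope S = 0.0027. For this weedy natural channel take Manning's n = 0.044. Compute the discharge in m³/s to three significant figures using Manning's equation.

11.3 m³/s

A = (b + z·y)·y = (4.34 + 1.9×1.41)×1.41 = 9.897 m²
P = b + 2y√(1+z²) = 4.34 + 2×1.41×√(1+1.9²) = 10.39 m
R = A/P = 9.897/10.39 = 0.9521 m
Q = (1/n)·A·R^(2/3)·S^(1/2) = (1/0.044) × 9.897 × 0.9521^(2/3) × 0.0027^(1/2) = 11.31 m³/s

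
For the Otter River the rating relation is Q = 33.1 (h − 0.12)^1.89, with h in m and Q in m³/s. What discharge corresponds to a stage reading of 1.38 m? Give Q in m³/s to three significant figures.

51.2 m³/s

Q = 33.1 × (1.38 − 0.12)^1.89 = 33.1 × 1.26^1.89 = 51.23 m³/s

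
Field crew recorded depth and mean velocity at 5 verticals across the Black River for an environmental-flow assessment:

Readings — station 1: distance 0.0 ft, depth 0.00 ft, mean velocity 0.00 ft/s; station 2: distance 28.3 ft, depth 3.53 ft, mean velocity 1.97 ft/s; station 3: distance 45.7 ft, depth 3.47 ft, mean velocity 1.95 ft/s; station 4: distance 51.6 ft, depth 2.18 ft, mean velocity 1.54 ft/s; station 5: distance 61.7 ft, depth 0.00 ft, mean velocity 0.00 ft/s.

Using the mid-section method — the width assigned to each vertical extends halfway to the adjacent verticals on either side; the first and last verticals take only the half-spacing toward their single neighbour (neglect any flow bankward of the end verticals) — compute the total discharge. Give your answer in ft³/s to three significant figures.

265 ft³/s

w_2 = (45.7 − 0.0)/2 = 22.85 ft; q_2 = 1.97 × 3.53 × 22.85 = 158.9 ft³/s
w_3 = (51.6 − 28.3)/2 = 11.65 ft; q_3 = 1.95 × 3.47 × 11.65 = 78.83 ft³/s
w_4 = (61.7 − 45.7)/2 = 8 ft; q_4 = 1.54 × 2.18 × 8 = 26.86 ft³/s
Stations 1, 5 contribute zero (depth or velocity is 0).
Q = Σ qᵢ = 264.6 ft³/s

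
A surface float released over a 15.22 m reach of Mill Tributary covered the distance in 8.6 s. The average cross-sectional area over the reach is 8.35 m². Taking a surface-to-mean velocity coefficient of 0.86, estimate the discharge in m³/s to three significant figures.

12.7 m³/s

v_surface = L / t̄ = 15.22 / 8.6 = 1.770 m/s
v_mean = 0.86 × 1.770 = 1.522 m/s
Q = A × v_mean = 8.35 × 1.522 = 12.71 m³/s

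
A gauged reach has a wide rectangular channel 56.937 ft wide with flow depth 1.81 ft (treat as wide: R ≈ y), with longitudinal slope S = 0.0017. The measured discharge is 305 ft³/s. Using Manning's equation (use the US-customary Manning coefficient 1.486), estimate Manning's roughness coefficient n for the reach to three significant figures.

A = b·y = 56.937 × 1.81 = 103.1 ft²
Wide channel: R ≈ y = 1.81 ft
n = (1.486/Q)·A·R^(2/3)·S^(1/2) = (1.486/305) × 103.1 × 1.485 × 0.04123 = 0.03075

0.0307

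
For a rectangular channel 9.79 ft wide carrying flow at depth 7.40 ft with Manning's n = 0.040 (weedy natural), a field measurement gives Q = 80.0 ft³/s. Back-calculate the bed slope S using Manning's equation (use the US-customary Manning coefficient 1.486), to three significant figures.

0.000209

A = b·y = 9.79 × 7.40 = 72.45 ft²
P = b + 2y = 9.79 + 2×7.40 = 24.59 ft
R = A/P = 72.45/24.59 = 2.946 ft
S = (Q·n / (1.486·A·R^(2/3)))² = (80.0×0.040 / (1.486×72.45×2.055))² = 0.0002092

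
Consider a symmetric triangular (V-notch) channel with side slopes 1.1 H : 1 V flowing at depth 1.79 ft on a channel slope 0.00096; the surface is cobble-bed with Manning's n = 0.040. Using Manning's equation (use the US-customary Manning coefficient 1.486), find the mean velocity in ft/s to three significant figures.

0.875 ft/s

A = z·y² = 1.1×1.79² = 3.525 ft²
P = 2y√(1+z²) = 2×1.79×√(1+1.1²) = 5.322 ft
R = A/P = 3.525/5.322 = 0.6622 ft
Q = (1.486/n)·A·R^(2/3)·S^(1/2) = (1.486/0.040) × 3.525 × 0.6622^(2/3) × 0.00096^(1/2) = 3.082 ft³/s
V = Q/A = 3.082/3.525 = 0.8745 ft/s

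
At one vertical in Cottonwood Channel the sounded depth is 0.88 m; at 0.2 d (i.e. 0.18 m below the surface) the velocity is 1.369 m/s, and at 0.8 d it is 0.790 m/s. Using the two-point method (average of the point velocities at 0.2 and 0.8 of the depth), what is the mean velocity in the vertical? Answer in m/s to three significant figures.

v̄ = (1.369 + 0.790) / 2 = 1.080 m/s

1.08 m/s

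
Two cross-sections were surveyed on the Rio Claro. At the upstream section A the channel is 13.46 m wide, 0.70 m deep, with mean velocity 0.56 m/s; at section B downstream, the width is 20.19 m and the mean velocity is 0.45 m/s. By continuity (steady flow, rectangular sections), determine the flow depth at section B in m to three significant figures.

Q = A₁V₁ = (13.46×0.70) × 0.56 = 5.276 m³/s
d₂ = Q/(b₂ V₂) = 5.276/(20.19×0.45) = 0.5807 m

0.581 m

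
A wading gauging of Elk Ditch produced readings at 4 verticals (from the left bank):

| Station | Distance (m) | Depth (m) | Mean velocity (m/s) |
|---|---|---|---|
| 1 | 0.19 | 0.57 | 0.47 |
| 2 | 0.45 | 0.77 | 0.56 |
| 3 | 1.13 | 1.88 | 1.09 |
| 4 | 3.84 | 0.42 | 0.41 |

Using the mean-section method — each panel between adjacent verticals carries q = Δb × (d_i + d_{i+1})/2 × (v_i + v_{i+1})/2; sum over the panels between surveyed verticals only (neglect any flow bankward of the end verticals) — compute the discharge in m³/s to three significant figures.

3.17 m³/s

Panel 1-2: Δb = 0.26 m, d̄ = (0.57+0.77)/2 = 0.67, v̄ = (0.47+0.56)/2 = 0.515 → q = 0.26×0.67×0.515 = 0.08971 m³/s
Panel 2-3: Δb = 0.68 m, d̄ = (0.77+1.88)/2 = 1.325, v̄ = (0.56+1.09)/2 = 0.825 → q = 0.68×1.325×0.825 = 0.7433 m³/s
Panel 3-4: Δb = 2.71 m, d̄ = (1.88+0.42)/2 = 1.15, v̄ = (1.09+0.41)/2 = 0.75 → q = 2.71×1.15×0.75 = 2.337 m³/s
Q = Σ q = 3.170 m³/s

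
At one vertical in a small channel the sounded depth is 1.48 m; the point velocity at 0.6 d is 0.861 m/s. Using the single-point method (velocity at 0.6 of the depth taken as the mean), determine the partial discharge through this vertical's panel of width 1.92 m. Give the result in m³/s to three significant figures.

2.45 m³/s

v̄ = v₀.₆ = 0.861 m/s
q = v̄ × d × w = 0.8610 × 1.48 × 1.92 = 2.447 m³/s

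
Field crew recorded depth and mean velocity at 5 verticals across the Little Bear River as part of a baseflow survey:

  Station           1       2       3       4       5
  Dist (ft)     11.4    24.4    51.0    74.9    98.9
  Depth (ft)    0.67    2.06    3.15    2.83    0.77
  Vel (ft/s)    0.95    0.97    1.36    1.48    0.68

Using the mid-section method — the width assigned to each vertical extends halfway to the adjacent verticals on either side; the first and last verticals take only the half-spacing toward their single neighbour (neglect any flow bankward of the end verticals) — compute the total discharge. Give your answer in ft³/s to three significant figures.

258 ft³/s

w_1 = (24.4 − 11.4)/2 = 6.5 ft; q_1 = 0.95 × 0.67 × 6.5 = 4.137 ft³/s
w_2 = (51.0 − 11.4)/2 = 19.8 ft; q_2 = 0.97 × 2.06 × 19.8 = 39.56 ft³/s
w_3 = (74.9 − 24.4)/2 = 25.25 ft; q_3 = 1.36 × 3.15 × 25.25 = 108.2 ft³/s
w_4 = (98.9 − 51.0)/2 = 23.95 ft; q_4 = 1.48 × 2.83 × 23.95 = 100.3 ft³/s
w_5 = (98.9 − 74.9)/2 = 12 ft; q_5 = 0.68 × 0.77 × 12 = 6.283 ft³/s
Q = Σ qᵢ = 258.5 ft³/s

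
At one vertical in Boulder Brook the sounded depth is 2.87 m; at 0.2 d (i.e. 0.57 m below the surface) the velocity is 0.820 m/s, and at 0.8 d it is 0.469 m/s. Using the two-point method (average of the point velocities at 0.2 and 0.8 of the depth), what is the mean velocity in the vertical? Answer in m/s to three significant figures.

v̄ = (0.820 + 0.469) / 2 = 0.6445 m/s

0.645 m/s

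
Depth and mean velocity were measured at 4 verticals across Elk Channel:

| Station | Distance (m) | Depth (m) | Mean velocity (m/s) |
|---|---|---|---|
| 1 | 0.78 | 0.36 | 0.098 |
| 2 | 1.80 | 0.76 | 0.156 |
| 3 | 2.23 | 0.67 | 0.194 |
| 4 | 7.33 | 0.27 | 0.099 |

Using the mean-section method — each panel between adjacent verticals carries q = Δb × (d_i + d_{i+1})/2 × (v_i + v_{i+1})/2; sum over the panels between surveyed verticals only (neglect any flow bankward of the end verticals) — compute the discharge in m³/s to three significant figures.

Panel 1-2: Δb = 1.02 m, d̄ = (0.36+0.76)/2 = 0.56, v̄ = (0.098+0.156)/2 = 0.127 → q = 1.02×0.56×0.127 = 0.07254 m³/s
Panel 2-3: Δb = 0.43 m, d̄ = (0.76+0.67)/2 = 0.715, v̄ = (0.156+0.194)/2 = 0.175 → q = 0.43×0.715×0.175 = 0.05380 m³/s
Panel 3-4: Δb = 5.1 m, d̄ = (0.67+0.27)/2 = 0.47, v̄ = (0.194+0.099)/2 = 0.1465 → q = 5.1×0.47×0.1465 = 0.3512 m³/s
Q = Σ q = 0.4775 m³/s

0.478 m³/s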